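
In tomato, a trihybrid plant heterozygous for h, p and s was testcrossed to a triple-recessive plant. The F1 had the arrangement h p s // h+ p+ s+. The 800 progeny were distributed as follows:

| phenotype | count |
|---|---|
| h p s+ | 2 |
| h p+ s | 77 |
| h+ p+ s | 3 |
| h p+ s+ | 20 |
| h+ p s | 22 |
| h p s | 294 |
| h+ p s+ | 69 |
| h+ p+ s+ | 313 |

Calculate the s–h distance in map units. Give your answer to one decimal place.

The two rarest classes, h p s+ and h+ p+ s, are the double crossovers. Comparing them with the parentals, only the s allele has switched, so s is the middle locus and the order is h – s – p.
Crossovers in the h–s interval produce the single-crossover classes h+ p s and h p+ s+ (22 + 20 = 42) plus the double crossovers (5).
RF(h–s) = (42 + 5) / 800 = 47/800 = 0.0587 → 5.9 map units.

5.9 map units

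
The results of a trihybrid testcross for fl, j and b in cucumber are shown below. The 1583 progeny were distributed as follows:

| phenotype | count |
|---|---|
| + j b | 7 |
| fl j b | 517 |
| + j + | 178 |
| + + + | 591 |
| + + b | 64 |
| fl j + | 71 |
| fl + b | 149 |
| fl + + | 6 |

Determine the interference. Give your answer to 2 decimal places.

The two most frequent reciprocal classes, fl j b and + + +, are the parental types, so the F1 was fl j b / + + +.
The two rarest classes, + j b and fl + +, are the double crossovers. Comparing them with the parentals, only the fl allele has switched, so fl is the middle locus and the order is j – fl – b.
j–fl: (327 + 13)/1583 = 0.2148; fl–b: (135 + 13)/1583 = 0.0935.
Expected DCO frequency = 0.2148 × 0.0935 ≈ 0.02008; observed = 13/1583 ≈ 0.00821.
Coefficient of coincidence = 0.00821/0.02008 ≈ 0.41; interference = 1 − 0.41 = 0.59.

0.59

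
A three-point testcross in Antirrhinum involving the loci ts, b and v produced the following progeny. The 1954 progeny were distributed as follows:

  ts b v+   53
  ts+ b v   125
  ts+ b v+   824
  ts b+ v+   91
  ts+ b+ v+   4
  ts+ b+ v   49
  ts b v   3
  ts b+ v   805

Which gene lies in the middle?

The two most frequent reciprocal classes, ts b+ v and ts+ b v+, are the parental types, so the F1 was ts b+ v / ts+ b v+.
The two rarest classes, ts b v and ts+ b+ v+, are the double crossovers. Comparing them with the parentals, only the b allele has switched, so b is the middle locus and the order is ts – b – v.

b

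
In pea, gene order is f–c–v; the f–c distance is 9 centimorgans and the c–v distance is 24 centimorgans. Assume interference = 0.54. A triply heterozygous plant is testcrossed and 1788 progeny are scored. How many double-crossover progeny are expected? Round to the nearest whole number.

18

Map distances give recombination frequencies of 0.090 and 0.240 for the two intervals.
With interference 0.54 (so coincidence = 0.46), expected double-crossover frequency = 0.090 × 0.240 × 0.46 = 0.00994.
Expected number = 0.00994 × 1788 = 17.77 ≈ 18.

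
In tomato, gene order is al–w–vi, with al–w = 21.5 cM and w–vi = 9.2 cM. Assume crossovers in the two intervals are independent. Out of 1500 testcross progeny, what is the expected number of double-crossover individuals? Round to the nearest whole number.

Map distances give recombination frequencies of 0.215 and 0.092 for the two intervals.
With no interference, expected double-crossover frequency = 0.215 × 0.092 = 0.01978.
Expected number = 0.01978 × 1500 = 29.67 ≈ 30.

30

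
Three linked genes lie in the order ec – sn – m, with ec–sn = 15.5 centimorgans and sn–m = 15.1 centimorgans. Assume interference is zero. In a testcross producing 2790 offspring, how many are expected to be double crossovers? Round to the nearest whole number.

65

Map distances give recombination frequencies of 0.155 and 0.151 for the two intervals.
With no interference, expected double-crossover frequency = 0.155 × 0.151 = 0.02340.
Expected number = 0.02340 × 2790 = 65.30 ≈ 65.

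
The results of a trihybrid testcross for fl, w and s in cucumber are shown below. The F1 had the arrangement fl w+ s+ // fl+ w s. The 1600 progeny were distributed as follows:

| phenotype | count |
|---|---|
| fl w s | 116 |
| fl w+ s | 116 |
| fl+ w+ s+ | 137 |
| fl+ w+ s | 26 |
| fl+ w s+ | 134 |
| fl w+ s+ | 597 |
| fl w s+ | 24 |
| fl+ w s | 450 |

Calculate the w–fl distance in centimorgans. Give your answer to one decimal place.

18.9 centimorgans

The two rarest classes, fl w s+ and fl+ w+ s, are the double crossovers. Comparing them with the parentals, only the w allele has switched, so w is the middle locus and the order is fl – w – s.
Crossovers in the fl–w interval produce the single-crossover classes fl+ w+ s+ and fl w s (137 + 116 = 253) plus the double crossovers (50).
RF(fl–w) = (253 + 50) / 1600 = 303/1600 = 0.1894 → 18.9 centimorgans.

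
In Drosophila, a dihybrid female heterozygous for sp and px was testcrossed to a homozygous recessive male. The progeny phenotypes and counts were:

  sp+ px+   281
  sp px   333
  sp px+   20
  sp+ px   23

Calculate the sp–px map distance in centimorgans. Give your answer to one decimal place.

6.5 centimorgans

The two most frequent classes, sp+ px+ (281) and sp px (333), are the parental types, so the F1 was sp+ px+ / sp px.
The recombinant classes are sp+ px and sp px+: 23 + 20 = 43.
Recombination frequency = 43/657 = 0.0654 ≈ 6.5%, i.e. 6.5 centimorgans.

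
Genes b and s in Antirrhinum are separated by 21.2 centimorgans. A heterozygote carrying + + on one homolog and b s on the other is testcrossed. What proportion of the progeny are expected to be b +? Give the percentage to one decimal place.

10.6%

A map distance of 21.2 centimorgans corresponds to a recombination frequency of 0.212.
The F1 is + + / b s, so b + is a recombinant gamete class with expected frequency r/2 = 0.212/2 = 0.1060.
That is 0.1060 = 10.6% of the progeny.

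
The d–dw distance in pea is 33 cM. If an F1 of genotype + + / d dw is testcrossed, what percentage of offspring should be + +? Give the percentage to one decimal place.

33.5%

A map distance of 33 cM corresponds to a recombination frequency of 0.330.
The F1 is + + / d dw, so + + is a parental gamete class with expected frequency (1 − r)/2 = 0.670/2 = 0.3350.
That is 0.3350 = 33.5% of the progeny.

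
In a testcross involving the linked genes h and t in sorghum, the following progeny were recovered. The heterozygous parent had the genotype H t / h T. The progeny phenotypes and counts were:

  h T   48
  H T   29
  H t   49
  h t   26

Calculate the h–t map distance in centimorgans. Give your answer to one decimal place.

The recombinant classes are H T and h t: 29 + 26 = 55.
Recombination frequency = 55/152 = 0.3618 ≈ 36.2%, i.e. 36.2 centimorgans.

36.2 centimorgans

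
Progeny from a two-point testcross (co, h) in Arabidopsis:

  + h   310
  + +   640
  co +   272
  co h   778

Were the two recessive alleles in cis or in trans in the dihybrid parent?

cis

The two most frequent classes are + + (640) and co h (778); these are the parental (non-recombinant) types.
So the F1 carried + + on one chromosome and co h on the other — the recessive alleles are on the same chromosome (cis / coupling).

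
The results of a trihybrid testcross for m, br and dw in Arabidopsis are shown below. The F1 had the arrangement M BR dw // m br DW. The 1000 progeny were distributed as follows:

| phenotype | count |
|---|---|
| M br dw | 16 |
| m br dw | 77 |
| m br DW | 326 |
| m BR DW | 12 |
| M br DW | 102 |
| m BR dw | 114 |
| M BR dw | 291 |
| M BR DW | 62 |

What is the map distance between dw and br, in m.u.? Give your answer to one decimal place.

The two rarest classes, M br dw and m BR DW, are the double crossovers. Comparing them with the parentals, only the br allele has switched, so br is the middle locus and the order is m – br – dw.
Crossovers in the br–dw interval produce the single-crossover classes M BR DW and m br dw (62 + 77 = 139) plus the double crossovers (28).
RF(br–dw) = (139 + 28) / 1000 = 167/1000 = 0.1670 → 16.7 m.u.

16.7 m.u.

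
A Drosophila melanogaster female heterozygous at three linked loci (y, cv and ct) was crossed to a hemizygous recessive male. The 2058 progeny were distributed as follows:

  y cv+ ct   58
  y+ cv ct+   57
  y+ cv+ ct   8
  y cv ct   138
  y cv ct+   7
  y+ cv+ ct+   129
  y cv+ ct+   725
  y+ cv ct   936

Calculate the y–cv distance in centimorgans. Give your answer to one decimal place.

The two most frequent reciprocal classes, y cv+ ct+ and y+ cv ct, are the parental types, so the F1 was y cv+ ct+ / y+ cv ct.
The two rarest classes, y cv ct+ and y+ cv+ ct, are the double crossovers. Comparing them with the parentals, only the cv allele has switched, so cv is the middle locus and the order is ct – cv – y.
Crossovers in the cv–y interval produce the single-crossover classes y+ cv+ ct+ and y cv ct (129 + 138 = 267) plus the double crossovers (15).
RF(cv–y) = (267 + 15) / 2058 = 282/2058 = 0.1370 → 13.7 centimorgans.

13.7 centimorgans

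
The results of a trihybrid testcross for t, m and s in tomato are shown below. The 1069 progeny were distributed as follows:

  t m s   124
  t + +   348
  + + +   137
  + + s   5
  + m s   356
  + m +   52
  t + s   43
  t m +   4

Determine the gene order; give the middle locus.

m

The two most frequent reciprocal classes, + m s and t + +, are the parental types, so the F1 was + m s / t + +.
The two rarest classes, + + s and t m +, are the double crossovers. Comparing them with the parentals, only the m allele has switched, so m is the middle locus and the order is s – m – t.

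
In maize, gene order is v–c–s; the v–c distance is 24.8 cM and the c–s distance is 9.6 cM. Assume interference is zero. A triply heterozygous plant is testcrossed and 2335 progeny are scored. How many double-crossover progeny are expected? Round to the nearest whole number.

Map distances give recombination frequencies of 0.248 and 0.096 for the two intervals.
With no interference, expected double-crossover frequency = 0.248 × 0.096 = 0.02381.
Expected number = 0.02381 × 2335 = 55.59 ≈ 56.

56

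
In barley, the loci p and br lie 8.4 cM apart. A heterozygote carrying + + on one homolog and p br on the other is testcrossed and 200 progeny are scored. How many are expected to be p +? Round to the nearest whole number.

A map distance of 8.4 cM corresponds to a recombination frequency of 0.084.
The F1 is + + / p br, so p + is a recombinant gamete class with expected frequency r/2 = 0.084/2 = 0.0420.
Expected number = 0.0420 × 200 = 8.40 ≈ 8.

8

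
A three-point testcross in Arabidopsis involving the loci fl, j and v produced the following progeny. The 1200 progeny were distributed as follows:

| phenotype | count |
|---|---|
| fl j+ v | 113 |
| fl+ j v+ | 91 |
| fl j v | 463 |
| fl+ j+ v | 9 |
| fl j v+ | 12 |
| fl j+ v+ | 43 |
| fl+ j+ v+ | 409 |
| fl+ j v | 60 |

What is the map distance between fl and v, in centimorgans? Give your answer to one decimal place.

10.3 centimorgans

The two most frequent reciprocal classes, fl+ j+ v+ and fl j v, are the parental types, so the F1 was fl+ j+ v+ / fl j v.
The two rarest classes, fl+ j+ v and fl j v+, are the double crossovers. Comparing them with the parentals, only the v allele has switched, so v is the middle locus and the order is j – v – fl.
Crossovers in the v–fl interval produce the single-crossover classes fl j+ v+ and fl+ j v (43 + 60 = 103) plus the double crossovers (21).
RF(v–fl) = (103 + 21) / 1200 = 124/1200 = 0.1033 → 10.3 centimorgans.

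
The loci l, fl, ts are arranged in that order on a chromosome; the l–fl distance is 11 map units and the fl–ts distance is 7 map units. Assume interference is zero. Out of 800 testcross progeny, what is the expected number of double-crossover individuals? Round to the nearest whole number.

Map distances give recombination frequencies of 0.110 and 0.070 for the two intervals.
With no interference, expected double-crossover frequency = 0.110 × 0.070 = 0.00770.
Expected number = 0.00770 × 800 = 6.16 ≈ 6.

6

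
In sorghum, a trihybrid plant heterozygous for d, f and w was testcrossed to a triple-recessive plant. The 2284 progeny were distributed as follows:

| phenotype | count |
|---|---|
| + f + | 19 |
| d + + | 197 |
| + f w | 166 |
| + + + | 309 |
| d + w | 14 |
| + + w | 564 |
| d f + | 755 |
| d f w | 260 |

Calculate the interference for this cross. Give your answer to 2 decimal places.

The two most frequent reciprocal classes, d f + and + + w, are the parental types, so the F1 was d f + / + + w.
The two rarest classes, + f + and d + w, are the double crossovers. Comparing them with the parentals, only the d allele has switched, so d is the middle locus and the order is w – d – f.
w–d: (569 + 33)/2284 = 0.2636; d–f: (363 + 33)/2284 = 0.1734.
Expected DCO frequency = 0.2636 × 0.1734 ≈ 0.04571; observed = 33/2284 ≈ 0.01445.
Coefficient of coincidence = 0.01445/0.04571 ≈ 0.32; interference = 1 − 0.32 = 0.68.

0.68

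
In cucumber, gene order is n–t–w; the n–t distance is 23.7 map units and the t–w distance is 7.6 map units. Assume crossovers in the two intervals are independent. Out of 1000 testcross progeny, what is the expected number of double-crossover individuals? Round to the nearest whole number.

Map distances give recombination frequencies of 0.237 and 0.076 for the two intervals.
With no interference, expected double-crossover frequency = 0.237 × 0.076 = 0.01801.
Expected number = 0.01801 × 1000 = 18.01 ≈ 18.

18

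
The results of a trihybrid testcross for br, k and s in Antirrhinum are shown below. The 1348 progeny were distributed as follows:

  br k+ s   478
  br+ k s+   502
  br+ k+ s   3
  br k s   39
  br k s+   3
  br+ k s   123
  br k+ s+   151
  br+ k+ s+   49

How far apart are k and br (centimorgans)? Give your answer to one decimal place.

The two most frequent reciprocal classes, br+ k s+ and br k+ s, are the parental types, so the F1 was br+ k s+ / br k+ s.
The two rarest classes, br k s+ and br+ k+ s, are the double crossovers. Comparing them with the parentals, only the br allele has switched, so br is the middle locus and the order is s – br – k.
Crossovers in the br–k interval produce the single-crossover classes br+ k+ s+ and br k s (49 + 39 = 88) plus the double crossovers (6).
RF(br–k) = (88 + 6) / 1348 = 94/1348 = 0.0697 → 7.0 centimorgans.

7.0 centimorgans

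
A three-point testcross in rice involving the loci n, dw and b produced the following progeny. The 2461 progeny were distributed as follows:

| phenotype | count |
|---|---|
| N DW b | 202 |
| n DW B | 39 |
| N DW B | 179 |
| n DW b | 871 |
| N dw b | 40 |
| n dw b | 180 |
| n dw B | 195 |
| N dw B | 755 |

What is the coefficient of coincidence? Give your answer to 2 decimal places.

The two most frequent reciprocal classes, N dw B and n DW b, are the parental types, so the F1 was N dw B / n DW b.
The two rarest classes, N dw b and n DW B, are the double crossovers. Comparing them with the parentals, only the b allele has switched, so b is the middle locus and the order is dw – b – n.
dw–b: (359 + 79)/2461 = 0.1780; b–n: (397 + 79)/2461 = 0.1934.
Expected DCO frequency = 0.1780 × 0.1934 ≈ 0.03443; observed = 79/2461 ≈ 0.03210.
Coefficient of coincidence = 0.03210/0.03443 ≈ 0.93.

0.93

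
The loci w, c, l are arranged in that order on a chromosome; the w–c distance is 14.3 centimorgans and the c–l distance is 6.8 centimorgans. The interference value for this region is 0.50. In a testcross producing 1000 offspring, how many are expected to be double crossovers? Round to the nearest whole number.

5

Map distances give recombination frequencies of 0.143 and 0.068 for the two intervals.
With interference 0.50 (so coincidence = 0.50), expected double-crossover frequency = 0.143 × 0.068 × 0.50 = 0.00486.
Expected number = 0.00486 × 1000 = 4.86 ≈ 5.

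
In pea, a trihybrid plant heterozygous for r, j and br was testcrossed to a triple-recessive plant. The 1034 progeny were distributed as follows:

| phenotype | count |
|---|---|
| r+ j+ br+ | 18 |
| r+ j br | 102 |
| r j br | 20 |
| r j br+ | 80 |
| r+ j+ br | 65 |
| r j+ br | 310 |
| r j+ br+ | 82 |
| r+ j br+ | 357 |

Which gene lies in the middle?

The two most frequent reciprocal classes, r+ j br+ and r j+ br, are the parental types, so the F1 was r+ j br+ / r j+ br.
The two rarest classes, r+ j+ br+ and r j br, are the double crossovers. Comparing them with the parentals, only the j allele has switched, so j is the middle locus and the order is br – j – r.

j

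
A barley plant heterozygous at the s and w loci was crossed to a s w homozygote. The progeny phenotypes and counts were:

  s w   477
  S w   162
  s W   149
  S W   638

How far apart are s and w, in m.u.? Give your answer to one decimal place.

The two most frequent classes, S W (638) and s w (477), are the parental types, so the F1 was S W / s w.
The recombinant classes are S w and s W: 162 + 149 = 311.
Recombination frequency = 311/1426 = 0.2181 ≈ 21.8%, i.e. 21.8 m.u.

21.8 m.u.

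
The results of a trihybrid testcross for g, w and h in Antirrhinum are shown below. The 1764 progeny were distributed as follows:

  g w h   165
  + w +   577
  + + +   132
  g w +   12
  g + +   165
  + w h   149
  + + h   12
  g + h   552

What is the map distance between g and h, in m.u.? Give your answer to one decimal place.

The two most frequent reciprocal classes, g + h and + w +, are the parental types, so the F1 was g + h / + w +.
The two rarest classes, + + h and g w +, are the double crossovers. Comparing them with the parentals, only the g allele has switched, so g is the middle locus and the order is w – g – h.
Crossovers in the g–h interval produce the single-crossover classes g + + and + w h (165 + 149 = 314) plus the double crossovers (24).
RF(g–h) = (314 + 24) / 1764 = 338/1764 = 0.1916 → 19.2 m.u.

19.2 m.u.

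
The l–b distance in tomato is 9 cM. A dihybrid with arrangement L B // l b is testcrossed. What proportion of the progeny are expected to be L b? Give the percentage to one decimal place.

A map distance of 9 cM corresponds to a recombination frequency of 0.090.
The F1 is L B / l b, so L b is a recombinant gamete class with expected frequency r/2 = 0.090/2 = 0.0450.
That is 0.0450 = 4.5% of the progeny.

4.5%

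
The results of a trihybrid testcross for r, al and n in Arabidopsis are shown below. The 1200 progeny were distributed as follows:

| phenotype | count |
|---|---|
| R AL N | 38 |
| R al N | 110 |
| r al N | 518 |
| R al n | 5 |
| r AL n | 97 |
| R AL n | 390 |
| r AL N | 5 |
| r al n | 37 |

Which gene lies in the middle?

The two most frequent reciprocal classes, R AL n and r al N, are the parental types, so the F1 was R AL n / r al N.
The two rarest classes, R al n and r AL N, are the double crossovers. Comparing them with the parentals, only the al allele has switched, so al is the middle locus and the order is r – al – n.

al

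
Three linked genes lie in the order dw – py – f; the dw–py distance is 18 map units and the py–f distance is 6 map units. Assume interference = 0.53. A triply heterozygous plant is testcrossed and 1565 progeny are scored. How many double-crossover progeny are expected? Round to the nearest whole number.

8

Map distances give recombination frequencies of 0.180 and 0.060 for the two intervals.
With interference 0.53 (so coincidence = 0.47), expected double-crossover frequency = 0.180 × 0.060 × 0.47 = 0.00508.
Expected number = 0.00508 × 1565 = 7.94 ≈ 8.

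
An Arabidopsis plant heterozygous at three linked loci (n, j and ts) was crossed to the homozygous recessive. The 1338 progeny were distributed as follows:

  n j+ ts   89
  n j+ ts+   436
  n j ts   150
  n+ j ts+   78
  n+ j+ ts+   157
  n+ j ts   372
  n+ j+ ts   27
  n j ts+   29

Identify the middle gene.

j

The two most frequent reciprocal classes, n+ j ts and n j+ ts+, are the parental types, so the F1 was n+ j ts / n j+ ts+.
The two rarest classes, n+ j+ ts and n j ts+, are the double crossovers. Comparing them with the parentals, only the j allele has switched, so j is the middle locus and the order is ts – j – n.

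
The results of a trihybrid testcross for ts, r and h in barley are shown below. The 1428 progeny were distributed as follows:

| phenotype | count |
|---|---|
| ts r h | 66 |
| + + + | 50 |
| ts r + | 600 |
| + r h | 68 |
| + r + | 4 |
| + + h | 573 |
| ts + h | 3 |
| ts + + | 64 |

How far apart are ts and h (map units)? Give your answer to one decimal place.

The two most frequent reciprocal classes, ts r + and + + h, are the parental types, so the F1 was ts r + / + + h.
The two rarest classes, + r + and ts + h, are the double crossovers. Comparing them with the parentals, only the ts allele has switched, so ts is the middle locus and the order is r – ts – h.
Crossovers in the ts–h interval produce the single-crossover classes ts r h and + + + (66 + 50 = 116) plus the double crossovers (7).
RF(ts–h) = (116 + 7) / 1428 = 123/1428 = 0.0861 → 8.6 map units.

8.6 map units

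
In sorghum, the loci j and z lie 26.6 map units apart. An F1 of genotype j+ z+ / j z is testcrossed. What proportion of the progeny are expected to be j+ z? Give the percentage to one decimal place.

A map distance of 26.6 map units corresponds to a recombination frequency of 0.266.
The F1 is j+ z+ / j z, so j+ z is a recombinant gamete class with expected frequency r/2 = 0.266/2 = 0.1330.
That is 0.1330 = 13.3% of the progeny.

13.3%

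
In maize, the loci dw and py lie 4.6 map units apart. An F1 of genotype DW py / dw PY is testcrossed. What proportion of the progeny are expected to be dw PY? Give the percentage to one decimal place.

47.7%

A map distance of 4.6 map units corresponds to a recombination frequency of 0.046.
The F1 is DW py / dw PY, so dw PY is a parental gamete class with expected frequency (1 − r)/2 = 0.954/2 = 0.4770.
That is 0.4770 = 47.7% of the progeny.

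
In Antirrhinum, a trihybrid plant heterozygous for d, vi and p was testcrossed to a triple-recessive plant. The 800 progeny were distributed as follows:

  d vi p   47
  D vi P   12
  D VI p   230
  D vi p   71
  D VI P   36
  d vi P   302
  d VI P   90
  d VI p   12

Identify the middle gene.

The two most frequent reciprocal classes, D VI p and d vi P, are the parental types, so the F1 was D VI p / d vi P.
The two rarest classes, d VI p and D vi P, are the double crossovers. Comparing them with the parentals, only the d allele has switched, so d is the middle locus and the order is vi – d – p.

d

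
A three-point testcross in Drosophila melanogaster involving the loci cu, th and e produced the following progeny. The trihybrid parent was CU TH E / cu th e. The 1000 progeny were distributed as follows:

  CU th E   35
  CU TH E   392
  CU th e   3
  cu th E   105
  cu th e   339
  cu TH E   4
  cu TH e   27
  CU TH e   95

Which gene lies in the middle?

cu

The two rarest classes, cu TH E and CU th e, are the double crossovers. Comparing them with the parentals, only the cu allele has switched, so cu is the middle locus and the order is th – cu – e.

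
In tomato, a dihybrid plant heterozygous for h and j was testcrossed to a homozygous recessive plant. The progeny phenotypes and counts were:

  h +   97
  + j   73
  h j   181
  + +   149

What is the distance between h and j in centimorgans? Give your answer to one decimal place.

34.0 centimorgans

The two most frequent classes, + + (149) and h j (181), are the parental types, so the F1 was + + / h j.
The recombinant classes are + j and h +: 73 + 97 = 170.
Recombination frequency = 170/500 = 0.3400 ≈ 34.0%, i.e. 34.0 centimorgans.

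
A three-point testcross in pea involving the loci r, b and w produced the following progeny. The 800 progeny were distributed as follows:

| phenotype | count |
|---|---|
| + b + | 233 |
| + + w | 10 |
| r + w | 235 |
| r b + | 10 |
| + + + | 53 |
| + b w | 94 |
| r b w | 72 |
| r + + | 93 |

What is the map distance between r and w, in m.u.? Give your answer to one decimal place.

The two most frequent reciprocal classes, + b + and r + w, are the parental types, so the F1 was + b + / r + w.
The two rarest classes, r b + and + + w, are the double crossovers. Comparing them with the parentals, only the r allele has switched, so r is the middle locus and the order is w – r – b.
Crossovers in the w–r interval produce the single-crossover classes + b w and r + + (94 + 93 = 187) plus the double crossovers (20).
RF(w–r) = (187 + 20) / 800 = 207/800 = 0.2587 → 25.9 m.u.

25.9 m.u.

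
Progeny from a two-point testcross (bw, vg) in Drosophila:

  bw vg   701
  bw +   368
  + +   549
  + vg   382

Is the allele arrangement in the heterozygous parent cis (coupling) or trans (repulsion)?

cis

The two most frequent classes are + + (549) and bw vg (701); these are the parental (non-recombinant) types.
So the F1 carried + + on one chromosome and bw vg on the other — the recessive alleles are on the same chromosome (cis / coupling).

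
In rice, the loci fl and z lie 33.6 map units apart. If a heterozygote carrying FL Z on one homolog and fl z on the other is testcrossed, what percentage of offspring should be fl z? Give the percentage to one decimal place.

A map distance of 33.6 map units corresponds to a recombination frequency of 0.336.
The F1 is FL Z / fl z, so fl z is a parental gamete class with expected frequency (1 − r)/2 = 0.664/2 = 0.3320.
That is 0.3320 = 33.2% of the progeny.

33.2%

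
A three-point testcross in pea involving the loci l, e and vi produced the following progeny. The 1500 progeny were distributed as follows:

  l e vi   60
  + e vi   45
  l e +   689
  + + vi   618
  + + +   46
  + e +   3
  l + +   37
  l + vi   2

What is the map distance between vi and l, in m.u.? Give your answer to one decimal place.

7.4 m.u.

The two most frequent reciprocal classes, l e + and + + vi, are the parental types, so the F1 was l e + / + + vi.
The two rarest classes, + e + and l + vi, are the double crossovers. Comparing them with the parentals, only the l allele has switched, so l is the middle locus and the order is vi – l – e.
Crossovers in the vi–l interval produce the single-crossover classes l e vi and + + + (60 + 46 = 106) plus the double crossovers (5).
RF(vi–l) = (106 + 5) / 1500 = 111/1500 = 0.0740 → 7.4 m.u.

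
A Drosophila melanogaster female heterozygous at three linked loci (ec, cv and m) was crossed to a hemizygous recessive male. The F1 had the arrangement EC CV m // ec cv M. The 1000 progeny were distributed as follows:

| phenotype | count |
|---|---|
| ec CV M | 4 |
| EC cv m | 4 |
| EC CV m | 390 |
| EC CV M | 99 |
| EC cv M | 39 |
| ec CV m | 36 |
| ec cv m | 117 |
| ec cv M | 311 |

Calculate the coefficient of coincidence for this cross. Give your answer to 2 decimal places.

0.43

The two rarest classes, EC cv m and ec CV M, are the double crossovers. Comparing them with the parentals, only the cv allele has switched, so cv is the middle locus and the order is ec – cv – m.
ec–cv: (75 + 8)/1000 = 0.0830; cv–m: (216 + 8)/1000 = 0.2240.
Expected DCO frequency = 0.0830 × 0.2240 ≈ 0.01859; observed = 8/1000 ≈ 0.00800.
Coefficient of coincidence = 0.00800/0.01859 ≈ 0.43.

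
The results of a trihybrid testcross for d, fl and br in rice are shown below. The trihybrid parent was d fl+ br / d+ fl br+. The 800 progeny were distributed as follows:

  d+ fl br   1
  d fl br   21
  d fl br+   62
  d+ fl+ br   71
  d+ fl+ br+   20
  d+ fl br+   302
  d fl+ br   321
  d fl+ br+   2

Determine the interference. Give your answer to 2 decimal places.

The two rarest classes, d fl+ br+ and d+ fl br, are the double crossovers. Comparing them with the parentals, only the br allele has switched, so br is the middle locus and the order is d – br – fl.
d–br: (133 + 3)/800 = 0.1700; br–fl: (41 + 3)/800 = 0.0550.
Expected DCO frequency = 0.1700 × 0.0550 ≈ 0.00935; observed = 3/800 ≈ 0.00375.
Coefficient of coincidence = 0.00375/0.00935 ≈ 0.40; interference = 1 − 0.40 = 0.60.

0.60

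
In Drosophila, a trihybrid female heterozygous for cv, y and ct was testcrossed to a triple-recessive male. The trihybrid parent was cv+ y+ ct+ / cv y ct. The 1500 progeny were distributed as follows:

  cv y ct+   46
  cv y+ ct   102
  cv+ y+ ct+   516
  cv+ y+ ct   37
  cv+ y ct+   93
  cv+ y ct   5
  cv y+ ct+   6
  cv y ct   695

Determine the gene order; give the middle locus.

cv

The two rarest classes, cv y+ ct+ and cv+ y ct, are the double crossovers. Comparing them with the parentals, only the cv allele has switched, so cv is the middle locus and the order is y – cv – ct.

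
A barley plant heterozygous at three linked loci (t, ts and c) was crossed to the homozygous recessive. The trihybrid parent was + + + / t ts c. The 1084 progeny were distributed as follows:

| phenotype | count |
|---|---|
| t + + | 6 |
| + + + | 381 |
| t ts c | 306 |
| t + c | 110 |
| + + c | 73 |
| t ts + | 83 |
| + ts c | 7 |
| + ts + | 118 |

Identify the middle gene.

The two rarest classes, t + + and + ts c, are the double crossovers. Comparing them with the parentals, only the t allele has switched, so t is the middle locus and the order is c – t – ts.

t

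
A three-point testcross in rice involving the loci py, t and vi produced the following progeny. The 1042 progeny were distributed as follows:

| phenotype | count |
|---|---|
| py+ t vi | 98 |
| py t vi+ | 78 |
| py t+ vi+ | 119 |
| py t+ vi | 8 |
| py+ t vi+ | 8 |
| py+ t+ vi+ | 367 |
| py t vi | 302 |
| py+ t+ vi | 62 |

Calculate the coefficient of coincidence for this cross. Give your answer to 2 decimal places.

0.46

The two most frequent reciprocal classes, py t vi and py+ t+ vi+, are the parental types, so the F1 was py t vi / py+ t+ vi+.
The two rarest classes, py t+ vi and py+ t vi+, are the double crossovers. Comparing them with the parentals, only the t allele has switched, so t is the middle locus and the order is py – t – vi.
py–t: (217 + 16)/1042 = 0.2236; t–vi: (140 + 16)/1042 = 0.1497.
Expected DCO frequency = 0.2236 × 0.1497 ≈ 0.03347; observed = 16/1042 ≈ 0.01536.
Coefficient of coincidence = 0.01536/0.03347 ≈ 0.46.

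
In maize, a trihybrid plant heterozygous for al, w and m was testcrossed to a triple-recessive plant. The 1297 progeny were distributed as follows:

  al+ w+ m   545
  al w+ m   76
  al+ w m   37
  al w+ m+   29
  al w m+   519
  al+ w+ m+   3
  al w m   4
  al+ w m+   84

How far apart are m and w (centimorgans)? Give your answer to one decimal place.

The two most frequent reciprocal classes, al w m+ and al+ w+ m, are the parental types, so the F1 was al w m+ / al+ w+ m.
The two rarest classes, al w m and al+ w+ m+, are the double crossovers. Comparing them with the parentals, only the m allele has switched, so m is the middle locus and the order is w – m – al.
Crossovers in the w–m interval produce the single-crossover classes al w+ m+ and al+ w m (29 + 37 = 66) plus the double crossovers (7).
RF(w–m) = (66 + 7) / 1297 = 73/1297 = 0.0563 → 5.6 centimorgans.

5.6 centimorgans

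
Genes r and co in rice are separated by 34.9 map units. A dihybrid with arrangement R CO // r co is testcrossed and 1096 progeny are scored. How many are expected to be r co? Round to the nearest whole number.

A map distance of 34.9 map units corresponds to a recombination frequency of 0.349.
The F1 is R CO / r co, so r co is a parental gamete class with expected frequency (1 − r)/2 = 0.651/2 = 0.3255.
Expected number = 0.3255 × 1096 = 356.75 ≈ 357.

357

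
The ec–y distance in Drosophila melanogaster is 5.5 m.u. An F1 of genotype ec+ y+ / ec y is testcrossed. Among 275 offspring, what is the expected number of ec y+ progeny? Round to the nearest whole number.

8

A map distance of 5.5 m.u. corresponds to a recombination frequency of 0.055.
The F1 is ec+ y+ / ec y, so ec y+ is a recombinant gamete class with expected frequency r/2 = 0.055/2 = 0.0275.
Expected number = 0.0275 × 275 = 7.56 ≈ 8.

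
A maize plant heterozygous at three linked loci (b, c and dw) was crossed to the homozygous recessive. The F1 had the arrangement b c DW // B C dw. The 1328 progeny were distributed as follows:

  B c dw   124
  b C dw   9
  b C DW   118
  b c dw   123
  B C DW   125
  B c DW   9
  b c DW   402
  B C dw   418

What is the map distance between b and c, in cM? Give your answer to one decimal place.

19.6 cM

The two rarest classes, B c DW and b C dw, are the double crossovers. Comparing them with the parentals, only the b allele has switched, so b is the middle locus and the order is dw – b – c.
Crossovers in the b–c interval produce the single-crossover classes b C DW and B c dw (118 + 124 = 242) plus the double crossovers (18).
RF(b–c) = (242 + 18) / 1328 = 260/1328 = 0.1958 → 19.6 cM.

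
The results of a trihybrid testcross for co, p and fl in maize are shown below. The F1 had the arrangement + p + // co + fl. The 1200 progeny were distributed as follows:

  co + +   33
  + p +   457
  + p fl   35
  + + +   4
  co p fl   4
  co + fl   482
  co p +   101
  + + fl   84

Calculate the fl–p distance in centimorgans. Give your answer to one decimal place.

The two rarest classes, + + + and co p fl, are the double crossovers. Comparing them with the parentals, only the p allele has switched, so p is the middle locus and the order is fl – p – co.
Crossovers in the fl–p interval produce the single-crossover classes + p fl and co + + (35 + 33 = 68) plus the double crossovers (8).
RF(fl–p) = (68 + 8) / 1200 = 76/1200 = 0.0633 → 6.3 centimorgans.

6.3 centimorgans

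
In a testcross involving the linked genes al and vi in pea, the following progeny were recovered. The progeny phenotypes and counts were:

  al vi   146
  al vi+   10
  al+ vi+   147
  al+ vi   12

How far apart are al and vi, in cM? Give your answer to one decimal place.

7.0 cM

The two most frequent classes, al+ vi+ (147) and al vi (146), are the parental types, so the F1 was al+ vi+ / al vi.
The recombinant classes are al+ vi and al vi+: 12 + 10 = 22.
Recombination frequency = 22/315 = 0.0698 ≈ 7.0%, i.e. 7.0 cM.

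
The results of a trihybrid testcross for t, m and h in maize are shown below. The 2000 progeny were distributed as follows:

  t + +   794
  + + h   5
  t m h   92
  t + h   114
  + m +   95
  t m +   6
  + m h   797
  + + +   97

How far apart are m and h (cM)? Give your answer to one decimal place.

11.0 cM

The two most frequent reciprocal classes, + m h and t + +, are the parental types, so the F1 was + m h / t + +.
The two rarest classes, + + h and t m +, are the double crossovers. Comparing them with the parentals, only the m allele has switched, so m is the middle locus and the order is t – m – h.
Crossovers in the m–h interval produce the single-crossover classes + m + and t + h (95 + 114 = 209) plus the double crossovers (11).
RF(m–h) = (209 + 11) / 2000 = 220/2000 = 0.1100 → 11.0 cM.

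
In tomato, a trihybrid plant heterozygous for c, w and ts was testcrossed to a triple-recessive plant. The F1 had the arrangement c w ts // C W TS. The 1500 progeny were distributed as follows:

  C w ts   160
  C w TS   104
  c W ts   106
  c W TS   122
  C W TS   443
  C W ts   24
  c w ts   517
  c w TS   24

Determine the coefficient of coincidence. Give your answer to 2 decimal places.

The two rarest classes, c w TS and C W ts, are the double crossovers. Comparing them with the parentals, only the ts allele has switched, so ts is the middle locus and the order is c – ts – w.
c–ts: (282 + 48)/1500 = 0.2200; ts–w: (210 + 48)/1500 = 0.1720.
Expected DCO frequency = 0.2200 × 0.1720 ≈ 0.03784; observed = 48/1500 ≈ 0.03200.
Coefficient of coincidence = 0.03200/0.03784 ≈ 0.85.

0.85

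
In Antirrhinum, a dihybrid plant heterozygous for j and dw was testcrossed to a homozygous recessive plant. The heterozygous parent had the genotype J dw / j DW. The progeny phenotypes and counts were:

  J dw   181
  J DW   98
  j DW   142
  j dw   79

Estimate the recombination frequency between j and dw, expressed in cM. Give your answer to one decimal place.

35.4 cM

The recombinant classes are J DW and j dw: 98 + 79 = 177.
Recombination frequency = 177/500 = 0.3540 ≈ 35.4%, i.e. 35.4 cM.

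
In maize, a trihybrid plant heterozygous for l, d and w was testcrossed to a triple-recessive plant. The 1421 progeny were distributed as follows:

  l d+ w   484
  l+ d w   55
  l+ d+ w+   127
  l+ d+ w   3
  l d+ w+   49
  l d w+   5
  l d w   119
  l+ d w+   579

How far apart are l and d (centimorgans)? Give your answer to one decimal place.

The two most frequent reciprocal classes, l d+ w and l+ d w+, are the parental types, so the F1 was l d+ w / l+ d w+.
The two rarest classes, l+ d+ w and l d w+, are the double crossovers. Comparing them with the parentals, only the l allele has switched, so l is the middle locus and the order is d – l – w.
Crossovers in the d–l interval produce the single-crossover classes l d w and l+ d+ w+ (119 + 127 = 246) plus the double crossovers (8).
RF(d–l) = (246 + 8) / 1421 = 254/1421 = 0.1787 → 17.9 centimorgans.

17.9 centimorgans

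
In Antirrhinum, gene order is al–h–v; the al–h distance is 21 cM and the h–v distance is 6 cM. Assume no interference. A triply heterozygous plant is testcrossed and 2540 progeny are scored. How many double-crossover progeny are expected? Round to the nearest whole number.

Map distances give recombination frequencies of 0.210 and 0.060 for the two intervals.
With no interference, expected double-crossover frequency = 0.210 × 0.060 = 0.01260.
Expected number = 0.01260 × 2540 = 32.00 ≈ 32.

32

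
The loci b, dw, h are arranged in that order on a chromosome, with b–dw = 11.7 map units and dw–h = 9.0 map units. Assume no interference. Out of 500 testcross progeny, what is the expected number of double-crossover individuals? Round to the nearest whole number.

Map distances give recombination frequencies of 0.117 and 0.090 for the two intervals.
With no interference, expected double-crossover frequency = 0.117 × 0.090 = 0.01053.
Expected number = 0.01053 × 500 = 5.26 ≈ 5.

5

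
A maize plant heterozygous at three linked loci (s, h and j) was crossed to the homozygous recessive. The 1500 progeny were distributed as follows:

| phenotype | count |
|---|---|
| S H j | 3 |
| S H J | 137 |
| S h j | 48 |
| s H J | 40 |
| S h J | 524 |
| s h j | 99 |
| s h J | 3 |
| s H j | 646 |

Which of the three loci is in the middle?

The two most frequent reciprocal classes, s H j and S h J, are the parental types, so the F1 was s H j / S h J.
The two rarest classes, S H j and s h J, are the double crossovers. Comparing them with the parentals, only the s allele has switched, so s is the middle locus and the order is j – s – h.

s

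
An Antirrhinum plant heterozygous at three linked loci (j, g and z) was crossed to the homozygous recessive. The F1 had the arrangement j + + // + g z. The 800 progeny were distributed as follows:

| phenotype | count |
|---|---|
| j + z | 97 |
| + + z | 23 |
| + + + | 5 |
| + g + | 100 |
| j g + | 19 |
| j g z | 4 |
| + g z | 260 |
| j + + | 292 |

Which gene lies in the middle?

The two rarest classes, + + + and j g z, are the double crossovers. Comparing them with the parentals, only the j allele has switched, so j is the middle locus and the order is z – j – g.

j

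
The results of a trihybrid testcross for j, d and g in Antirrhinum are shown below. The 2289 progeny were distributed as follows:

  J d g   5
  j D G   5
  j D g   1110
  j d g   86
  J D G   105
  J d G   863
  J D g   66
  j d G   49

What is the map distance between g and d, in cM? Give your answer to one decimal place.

8.8 cM

The two most frequent reciprocal classes, J d G and j D g, are the parental types, so the F1 was J d G / j D g.
The two rarest classes, J d g and j D G, are the double crossovers. Comparing them with the parentals, only the g allele has switched, so g is the middle locus and the order is j – g – d.
Crossovers in the g–d interval produce the single-crossover classes J D G and j d g (105 + 86 = 191) plus the double crossovers (10).
RF(g–d) = (191 + 10) / 2289 = 201/2289 = 0.0878 → 8.8 cM.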